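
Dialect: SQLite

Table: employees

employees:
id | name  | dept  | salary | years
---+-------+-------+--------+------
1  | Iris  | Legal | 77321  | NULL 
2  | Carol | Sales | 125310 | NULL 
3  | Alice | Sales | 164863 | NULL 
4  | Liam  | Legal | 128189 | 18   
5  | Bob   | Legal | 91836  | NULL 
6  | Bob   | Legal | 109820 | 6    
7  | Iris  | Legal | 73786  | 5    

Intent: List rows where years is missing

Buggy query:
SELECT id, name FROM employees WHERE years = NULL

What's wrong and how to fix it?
Bug: '= NULL' is always unknown in SQL three-valued logic, so no rows match

Fix: Replace '= NULL' with 'IS NULL'

Corrected query:
SELECT id, name FROM employees WHERE years IS NULL

Result:
id | name 
---+------
1  | Iris 
2  | Carol
3  | Alice
5  | Bob  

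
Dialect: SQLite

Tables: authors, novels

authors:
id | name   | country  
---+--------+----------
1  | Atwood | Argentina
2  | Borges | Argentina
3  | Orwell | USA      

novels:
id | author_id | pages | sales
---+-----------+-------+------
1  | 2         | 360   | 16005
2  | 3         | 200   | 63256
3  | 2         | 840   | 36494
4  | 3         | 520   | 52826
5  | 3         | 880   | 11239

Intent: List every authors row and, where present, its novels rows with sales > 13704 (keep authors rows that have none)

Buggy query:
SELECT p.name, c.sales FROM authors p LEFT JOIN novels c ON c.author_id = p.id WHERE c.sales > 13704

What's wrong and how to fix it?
Bug: Filtering c.sales in WHERE discards the NULL rows produced by LEFT JOIN, turning it into an inner join

Fix: Put 'c.sales > 13704' in the JOIN's ON clause instead of WHERE

Corrected query:
SELECT p.name, c.sales FROM authors p LEFT JOIN novels c ON c.author_id = p.id AND c.sales > 13704

Result:
name   | sales
-------+------
Atwood | NULL 
Borges | 16005
Borges | 36494
Orwell | 52826
Orwell | 63256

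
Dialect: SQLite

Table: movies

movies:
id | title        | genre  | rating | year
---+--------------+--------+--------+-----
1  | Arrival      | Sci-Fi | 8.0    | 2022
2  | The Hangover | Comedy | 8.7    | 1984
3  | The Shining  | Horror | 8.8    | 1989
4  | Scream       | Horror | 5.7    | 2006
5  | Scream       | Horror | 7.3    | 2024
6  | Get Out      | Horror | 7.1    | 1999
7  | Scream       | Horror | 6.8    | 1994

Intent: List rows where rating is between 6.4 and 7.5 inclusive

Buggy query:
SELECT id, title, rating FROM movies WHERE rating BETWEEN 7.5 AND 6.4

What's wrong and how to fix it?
Bug: BETWEEN expects the lower bound first; with 7.5 AND 6.4 the range is empty

Fix: Swap the bounds so the smaller value comes first

Corrected query:
SELECT id, title, rating FROM movies WHERE rating BETWEEN 6.4 AND 7.5

Result:
id | title   | rating
---+---------+-------
5  | Scream  | 7.3   
6  | Get Out | 7.1   
7  | Scream  | 6.8   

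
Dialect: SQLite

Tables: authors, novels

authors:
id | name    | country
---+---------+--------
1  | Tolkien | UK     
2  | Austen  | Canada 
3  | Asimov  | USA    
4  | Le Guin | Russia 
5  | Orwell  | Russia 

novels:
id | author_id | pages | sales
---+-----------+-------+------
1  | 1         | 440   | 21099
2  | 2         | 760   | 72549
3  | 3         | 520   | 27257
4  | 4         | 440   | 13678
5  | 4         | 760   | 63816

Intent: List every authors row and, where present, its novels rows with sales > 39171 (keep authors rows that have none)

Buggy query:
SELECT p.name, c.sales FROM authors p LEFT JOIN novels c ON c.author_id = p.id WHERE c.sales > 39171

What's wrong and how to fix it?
Bug: A WHERE condition on the right-hand table after LEFT JOIN drops unmatched parents

Fix: Put 'c.sales > 39171' in the JOIN's ON clause instead of WHERE

Corrected query:
SELECT p.name, c.sales FROM authors p LEFT JOIN novels c ON c.author_id = p.id AND c.sales > 39171

Result:
name    | sales
--------+------
Tolkien | NULL 
Austen  | 72549
Asimov  | NULL 
Le Guin | 63816
Orwell  | NULL 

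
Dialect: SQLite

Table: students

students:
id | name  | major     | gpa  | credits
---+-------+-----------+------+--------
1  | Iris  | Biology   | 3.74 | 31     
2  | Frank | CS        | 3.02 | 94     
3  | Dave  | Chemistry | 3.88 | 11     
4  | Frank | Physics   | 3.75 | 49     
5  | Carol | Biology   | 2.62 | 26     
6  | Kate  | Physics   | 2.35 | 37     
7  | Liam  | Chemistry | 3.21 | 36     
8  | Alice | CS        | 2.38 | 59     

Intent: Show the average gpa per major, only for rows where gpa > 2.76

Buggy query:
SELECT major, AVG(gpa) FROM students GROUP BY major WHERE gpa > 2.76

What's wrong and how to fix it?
Bug: Row-level WHERE must come before GROUP BY in the clause order

Fix: Place WHERE between FROM and GROUP BY

Corrected query:
SELECT major, AVG(gpa) FROM students WHERE gpa > 2.76 GROUP BY major

Result:
major     | AVG(gpa)
----------+---------
Biology   | 3.74    
CS        | 3.02    
Chemistry | 3.545   
Physics   | 3.75    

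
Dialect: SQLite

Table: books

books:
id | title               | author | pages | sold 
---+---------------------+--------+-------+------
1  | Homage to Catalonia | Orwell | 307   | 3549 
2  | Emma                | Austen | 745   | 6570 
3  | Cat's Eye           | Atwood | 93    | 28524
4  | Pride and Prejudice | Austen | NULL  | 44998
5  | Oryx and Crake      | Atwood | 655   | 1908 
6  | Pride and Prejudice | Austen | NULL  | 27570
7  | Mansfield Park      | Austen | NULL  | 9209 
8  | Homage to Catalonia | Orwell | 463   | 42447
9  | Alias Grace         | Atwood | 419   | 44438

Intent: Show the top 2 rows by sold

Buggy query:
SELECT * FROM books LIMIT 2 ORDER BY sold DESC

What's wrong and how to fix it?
Bug: ORDER BY cannot follow LIMIT; LIMIT is the final clause

Fix: Swap the clauses: ORDER BY first, then LIMIT

Corrected query:
SELECT * FROM books ORDER BY sold DESC LIMIT 2

Result:
id | title               | author | pages | sold 
---+---------------------+--------+-------+------
4  | Pride and Prejudice | Austen | NULL  | 44998
9  | Alias Grace         | Atwood | 419   | 44438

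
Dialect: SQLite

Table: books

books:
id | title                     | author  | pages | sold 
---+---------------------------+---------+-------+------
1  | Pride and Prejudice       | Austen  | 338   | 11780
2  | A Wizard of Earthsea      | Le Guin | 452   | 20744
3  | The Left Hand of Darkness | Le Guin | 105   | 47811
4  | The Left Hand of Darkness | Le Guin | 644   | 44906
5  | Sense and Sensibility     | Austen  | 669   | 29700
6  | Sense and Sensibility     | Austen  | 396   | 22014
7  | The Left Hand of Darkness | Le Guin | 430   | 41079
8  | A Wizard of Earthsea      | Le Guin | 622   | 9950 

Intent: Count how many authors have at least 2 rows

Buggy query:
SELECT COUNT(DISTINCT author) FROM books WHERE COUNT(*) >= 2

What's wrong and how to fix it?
Bug: COUNT(*) cannot appear in WHERE; the per-group count doesn't exist yet

Fix: Group first with HAVING COUNT(*) >= 2, then COUNT the resulting groups

Corrected query:
SELECT COUNT(*) FROM (SELECT author FROM books GROUP BY author HAVING COUNT(*) >= 2)

Result:
COUNT(*)
--------
2       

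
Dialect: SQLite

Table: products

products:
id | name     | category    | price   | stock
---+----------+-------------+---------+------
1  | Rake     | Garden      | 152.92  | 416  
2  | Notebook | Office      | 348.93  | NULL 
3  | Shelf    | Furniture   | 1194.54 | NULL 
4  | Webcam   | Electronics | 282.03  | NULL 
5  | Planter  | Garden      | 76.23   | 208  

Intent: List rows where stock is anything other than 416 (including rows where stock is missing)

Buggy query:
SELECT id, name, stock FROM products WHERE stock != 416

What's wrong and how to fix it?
Bug: 'stock != 416' is unknown when stock is NULL, so NULL rows are silently excluded

Fix: Add an explicit OR stock IS NULL to include the missing-value rows

Corrected query:
SELECT id, name, stock FROM products WHERE stock != 416 OR stock IS NULL

Result:
id | name     | stock
---+----------+------
2  | Notebook | NULL 
3  | Shelf    | NULL 
4  | Webcam   | NULL 
5  | Planter  | 208  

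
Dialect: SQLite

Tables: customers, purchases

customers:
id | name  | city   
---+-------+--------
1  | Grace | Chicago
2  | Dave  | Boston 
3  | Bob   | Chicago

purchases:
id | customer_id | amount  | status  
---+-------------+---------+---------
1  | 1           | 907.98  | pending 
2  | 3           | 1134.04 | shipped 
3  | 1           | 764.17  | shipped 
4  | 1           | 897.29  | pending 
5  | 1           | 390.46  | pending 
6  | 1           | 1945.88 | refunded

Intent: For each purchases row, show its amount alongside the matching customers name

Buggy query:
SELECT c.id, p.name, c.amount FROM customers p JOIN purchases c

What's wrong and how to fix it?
Bug: Missing join condition: each purchases row is matched to all customers rows instead of just its own

Fix: Add ON c.customer_id = p.id to the JOIN

Corrected query:
SELECT c.id, p.name, c.amount FROM customers p JOIN purchases c ON c.customer_id = p.id

Result:
id | name  | amount 
---+-------+--------
1  | Grace | 907.98 
2  | Bob   | 1134.04
3  | Grace | 764.17 
4  | Grace | 897.29 
5  | Grace | 390.46 
6  | Grace | 1945.88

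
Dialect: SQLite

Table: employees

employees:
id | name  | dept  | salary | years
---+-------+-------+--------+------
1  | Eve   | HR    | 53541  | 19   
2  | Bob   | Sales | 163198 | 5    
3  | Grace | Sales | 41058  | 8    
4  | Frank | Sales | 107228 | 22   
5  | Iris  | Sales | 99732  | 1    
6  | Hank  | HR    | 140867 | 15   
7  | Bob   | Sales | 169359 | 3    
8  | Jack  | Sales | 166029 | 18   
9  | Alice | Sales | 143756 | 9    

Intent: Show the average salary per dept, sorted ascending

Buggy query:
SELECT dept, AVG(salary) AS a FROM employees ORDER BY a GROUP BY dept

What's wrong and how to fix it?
Bug: GROUP BY must precede ORDER BY

Fix: Move ORDER BY to the end, after GROUP BY

Corrected query:
SELECT dept, AVG(salary) AS a FROM employees GROUP BY dept ORDER BY a

Result:
dept  | a            
------+--------------
HR    | 97204        
Sales | 127194.285714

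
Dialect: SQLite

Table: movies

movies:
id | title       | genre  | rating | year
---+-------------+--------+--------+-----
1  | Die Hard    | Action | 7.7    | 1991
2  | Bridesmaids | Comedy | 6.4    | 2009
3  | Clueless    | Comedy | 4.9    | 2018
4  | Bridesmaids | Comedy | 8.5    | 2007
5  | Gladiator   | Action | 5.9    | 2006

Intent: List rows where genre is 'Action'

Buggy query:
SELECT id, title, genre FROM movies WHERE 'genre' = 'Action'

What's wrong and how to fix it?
Bug: Single quotes denote string literals in SQL; the column name is being compared as a constant string

Fix: Reference the column as genre without single quotes

Corrected query:
SELECT id, title, genre FROM movies WHERE genre = 'Action'

Result:
id | title     | genre 
---+-----------+-------
1  | Die Hard  | Action
5  | Gladiator | Action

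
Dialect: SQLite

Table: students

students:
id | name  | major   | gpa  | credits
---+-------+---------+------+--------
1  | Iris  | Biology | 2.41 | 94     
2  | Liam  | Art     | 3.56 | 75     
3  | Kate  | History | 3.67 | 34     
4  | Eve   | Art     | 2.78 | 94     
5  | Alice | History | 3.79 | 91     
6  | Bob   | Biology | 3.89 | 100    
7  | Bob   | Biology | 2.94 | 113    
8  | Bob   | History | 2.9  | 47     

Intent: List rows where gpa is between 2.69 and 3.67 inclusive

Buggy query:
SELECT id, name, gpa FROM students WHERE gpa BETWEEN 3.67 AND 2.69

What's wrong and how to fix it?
Bug: BETWEEN expects the lower bound first; with 3.67 AND 2.69 the range is empty

Fix: Write BETWEEN 2.69 AND 3.67

Corrected query:
SELECT id, name, gpa FROM students WHERE gpa BETWEEN 2.69 AND 3.67

Result:
id | name | gpa 
---+------+-----
2  | Liam | 3.56
3  | Kate | 3.67
4  | Eve  | 2.78
7  | Bob  | 2.94
8  | Bob  | 2.9 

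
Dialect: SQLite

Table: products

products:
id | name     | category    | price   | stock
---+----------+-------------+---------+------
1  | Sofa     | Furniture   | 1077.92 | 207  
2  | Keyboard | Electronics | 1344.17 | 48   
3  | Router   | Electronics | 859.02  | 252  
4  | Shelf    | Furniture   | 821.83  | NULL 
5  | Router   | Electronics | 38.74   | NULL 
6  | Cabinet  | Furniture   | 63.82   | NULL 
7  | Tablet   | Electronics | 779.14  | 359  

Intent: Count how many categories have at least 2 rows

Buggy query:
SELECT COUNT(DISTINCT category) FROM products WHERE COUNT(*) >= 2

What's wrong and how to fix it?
Bug: WHERE filters individual rows, not groups, so a group-level COUNT is invalid there

Fix: Use a subquery that GROUPs and filters with HAVING, then count its rows

Corrected query:
SELECT COUNT(*) FROM (SELECT category FROM products GROUP BY category HAVING COUNT(*) >= 2)

Result:
COUNT(*)
--------
2       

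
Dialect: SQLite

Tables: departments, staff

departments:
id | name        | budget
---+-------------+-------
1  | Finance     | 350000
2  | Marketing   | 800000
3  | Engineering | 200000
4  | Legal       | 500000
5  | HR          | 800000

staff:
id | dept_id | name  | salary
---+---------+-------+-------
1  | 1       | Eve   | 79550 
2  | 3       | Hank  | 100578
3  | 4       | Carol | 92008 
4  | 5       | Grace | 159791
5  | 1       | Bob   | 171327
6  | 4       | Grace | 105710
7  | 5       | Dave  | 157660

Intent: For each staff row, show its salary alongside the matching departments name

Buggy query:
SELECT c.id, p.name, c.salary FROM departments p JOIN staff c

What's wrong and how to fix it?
Bug: JOIN with no ON clause produces a cartesian product; every staff row pairs with every departments row

Fix: Add ON c.dept_id = p.id to the JOIN

Corrected query:
SELECT c.id, p.name, c.salary FROM departments p JOIN staff c ON c.dept_id = p.id

Result:
id | name        | salary
---+-------------+-------
1  | Finance     | 79550 
2  | Engineering | 100578
3  | Legal       | 92008 
4  | HR          | 159791
5  | Finance     | 171327
6  | Legal       | 105710
7  | HR          | 157660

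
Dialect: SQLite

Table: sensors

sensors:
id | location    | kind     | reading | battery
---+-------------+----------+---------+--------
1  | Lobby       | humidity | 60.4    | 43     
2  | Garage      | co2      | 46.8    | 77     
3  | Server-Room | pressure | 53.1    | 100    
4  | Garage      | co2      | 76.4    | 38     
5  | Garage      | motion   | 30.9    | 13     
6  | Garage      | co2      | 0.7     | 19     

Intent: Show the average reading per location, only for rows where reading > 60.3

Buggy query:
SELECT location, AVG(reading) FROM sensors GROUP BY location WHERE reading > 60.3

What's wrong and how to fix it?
Bug: Row-level WHERE must come before GROUP BY in the clause order

Fix: Place WHERE between FROM and GROUP BY

Corrected query:
SELECT location, AVG(reading) FROM sensors WHERE reading > 60.3 GROUP BY location

Result:
location | AVG(reading)
---------+-------------
Garage   | 76.4        
Lobby    | 60.4        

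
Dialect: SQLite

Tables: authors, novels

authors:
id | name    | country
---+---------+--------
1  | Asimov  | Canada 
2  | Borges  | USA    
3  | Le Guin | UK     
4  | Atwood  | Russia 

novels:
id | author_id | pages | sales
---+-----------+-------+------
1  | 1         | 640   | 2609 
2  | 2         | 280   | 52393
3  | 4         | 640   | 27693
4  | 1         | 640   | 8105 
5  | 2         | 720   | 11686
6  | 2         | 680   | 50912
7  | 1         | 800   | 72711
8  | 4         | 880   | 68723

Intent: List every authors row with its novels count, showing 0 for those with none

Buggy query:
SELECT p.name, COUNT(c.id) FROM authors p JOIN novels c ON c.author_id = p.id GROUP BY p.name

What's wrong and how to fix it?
Bug: An inner join excludes parents with zero children

Fix: Switch to LEFT JOIN to retain unmatched parent rows

Corrected query:
SELECT p.name, COUNT(c.id) FROM authors p LEFT JOIN novels c ON c.author_id = p.id GROUP BY p.name

Result:
name    | COUNT(c.id)
--------+------------
Asimov  | 3          
Atwood  | 2          
Borges  | 3          
Le Guin | 0          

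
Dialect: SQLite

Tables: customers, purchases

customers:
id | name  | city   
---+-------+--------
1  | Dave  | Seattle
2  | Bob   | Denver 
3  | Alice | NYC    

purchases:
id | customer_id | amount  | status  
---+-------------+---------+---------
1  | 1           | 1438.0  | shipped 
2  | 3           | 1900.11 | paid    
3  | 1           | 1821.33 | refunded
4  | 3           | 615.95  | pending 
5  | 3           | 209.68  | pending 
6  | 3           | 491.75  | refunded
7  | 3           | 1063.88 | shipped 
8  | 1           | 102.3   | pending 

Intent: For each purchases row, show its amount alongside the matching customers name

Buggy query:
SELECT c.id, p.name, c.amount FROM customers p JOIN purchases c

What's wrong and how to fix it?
Bug: JOIN with no ON clause produces a cartesian product; every purchases row pairs with every customers row

Fix: Specify the join condition linking the foreign key to the parent id

Corrected query:
SELECT c.id, p.name, c.amount FROM customers p JOIN purchases c ON c.customer_id = p.id

Result:
id | name  | amount 
---+-------+--------
1  | Dave  | 1438   
2  | Alice | 1900.11
3  | Dave  | 1821.33
4  | Alice | 615.95 
5  | Alice | 209.68 
6  | Alice | 491.75 
7  | Alice | 1063.88
8  | Dave  | 102.3  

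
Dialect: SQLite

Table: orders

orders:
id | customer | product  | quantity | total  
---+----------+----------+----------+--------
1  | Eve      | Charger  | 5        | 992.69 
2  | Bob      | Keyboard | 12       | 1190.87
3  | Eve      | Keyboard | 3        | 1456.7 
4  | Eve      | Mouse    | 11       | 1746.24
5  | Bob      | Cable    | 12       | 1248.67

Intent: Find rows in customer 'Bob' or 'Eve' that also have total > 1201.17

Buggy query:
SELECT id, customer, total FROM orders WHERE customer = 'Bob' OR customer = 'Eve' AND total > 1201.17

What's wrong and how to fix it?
Bug: AND binds tighter than OR, so this parses as customer = 'Bob' OR (customer = 'Eve' AND total > 1201.17)

Fix: Group the OR with parentheses (or use IN), then AND the threshold

Corrected query:
SELECT id, customer, total FROM orders WHERE (customer = 'Bob' OR customer = 'Eve') AND total > 1201.17

Result:
id | customer | total  
---+----------+--------
3  | Eve      | 1456.7 
4  | Eve      | 1746.24
5  | Bob      | 1248.67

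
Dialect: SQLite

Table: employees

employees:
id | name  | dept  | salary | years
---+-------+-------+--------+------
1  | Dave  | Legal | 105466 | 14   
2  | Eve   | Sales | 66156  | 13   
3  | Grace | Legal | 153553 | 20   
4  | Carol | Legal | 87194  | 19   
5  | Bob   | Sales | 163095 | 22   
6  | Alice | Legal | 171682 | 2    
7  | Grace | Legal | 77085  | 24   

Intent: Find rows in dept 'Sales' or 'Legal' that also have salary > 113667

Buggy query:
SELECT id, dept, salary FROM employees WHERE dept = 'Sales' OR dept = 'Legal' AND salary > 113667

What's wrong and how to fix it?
Bug: AND binds tighter than OR, so this parses as dept = 'Sales' OR (dept = 'Legal' AND salary > 113667)

Fix: Group the OR with parentheses (or use IN), then AND the threshold

Corrected query:
SELECT id, dept, salary FROM employees WHERE (dept = 'Sales' OR dept = 'Legal') AND salary > 113667

Result:
id | dept  | salary
---+-------+-------
3  | Legal | 153553
5  | Sales | 163095
6  | Legal | 171682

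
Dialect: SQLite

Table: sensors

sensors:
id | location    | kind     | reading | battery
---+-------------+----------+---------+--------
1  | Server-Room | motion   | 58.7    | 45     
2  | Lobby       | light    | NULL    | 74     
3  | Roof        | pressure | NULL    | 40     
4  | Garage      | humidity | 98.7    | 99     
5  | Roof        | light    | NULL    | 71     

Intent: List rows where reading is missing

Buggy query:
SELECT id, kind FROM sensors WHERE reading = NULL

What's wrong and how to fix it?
Bug: '= NULL' is always unknown in SQL three-valued logic, so no rows match

Fix: Replace '= NULL' with 'IS NULL'

Corrected query:
SELECT id, kind FROM sensors WHERE reading IS NULL

Result:
id | kind    
---+---------
2  | light   
3  | pressure
5  | light   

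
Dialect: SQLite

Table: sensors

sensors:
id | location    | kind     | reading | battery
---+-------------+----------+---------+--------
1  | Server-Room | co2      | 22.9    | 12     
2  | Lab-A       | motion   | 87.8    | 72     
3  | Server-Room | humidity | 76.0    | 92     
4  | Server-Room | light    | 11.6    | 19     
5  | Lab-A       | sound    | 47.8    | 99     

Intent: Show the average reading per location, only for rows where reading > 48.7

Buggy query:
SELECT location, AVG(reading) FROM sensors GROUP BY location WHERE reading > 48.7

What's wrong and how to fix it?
Bug: WHERE cannot follow GROUP BY

Fix: Move the WHERE clause before GROUP BY

Corrected query:
SELECT location, AVG(reading) FROM sensors WHERE reading > 48.7 GROUP BY location

Result:
location    | AVG(reading)
------------+-------------
Lab-A       | 87.8        
Server-Room | 76          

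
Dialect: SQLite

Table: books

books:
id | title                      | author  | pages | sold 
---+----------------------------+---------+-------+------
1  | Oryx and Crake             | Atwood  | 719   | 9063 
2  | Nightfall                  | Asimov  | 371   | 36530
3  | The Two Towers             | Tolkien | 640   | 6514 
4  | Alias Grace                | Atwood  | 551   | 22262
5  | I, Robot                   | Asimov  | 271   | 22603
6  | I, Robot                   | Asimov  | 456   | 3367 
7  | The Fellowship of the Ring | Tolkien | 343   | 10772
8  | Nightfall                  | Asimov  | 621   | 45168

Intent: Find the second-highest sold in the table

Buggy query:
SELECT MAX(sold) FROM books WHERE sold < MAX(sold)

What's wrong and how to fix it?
Bug: MAX(sold) on the right of the comparison is an aggregate-in-WHERE error

Fix: Compute the overall MAX in a subquery, then take MAX of rows below it

Corrected query:
SELECT MAX(sold) FROM books WHERE sold < (SELECT MAX(sold) FROM books)

Result:
MAX(sold)
---------
36530    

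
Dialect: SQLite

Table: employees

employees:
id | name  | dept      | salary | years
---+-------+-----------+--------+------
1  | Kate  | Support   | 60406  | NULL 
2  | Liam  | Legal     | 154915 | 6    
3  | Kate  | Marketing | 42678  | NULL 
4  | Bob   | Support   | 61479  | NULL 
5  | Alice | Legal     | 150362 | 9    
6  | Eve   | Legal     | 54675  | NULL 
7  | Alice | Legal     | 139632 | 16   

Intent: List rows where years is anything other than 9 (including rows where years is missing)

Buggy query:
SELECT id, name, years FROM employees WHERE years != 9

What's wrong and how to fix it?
Bug: Inequality against NULL is unknown, not true; rows with NULL are dropped

Fix: Handle NULL separately with IS NULL alongside the inequality

Corrected query:
SELECT id, name, years FROM employees WHERE years != 9 OR years IS NULL

Result:
id | name  | years
---+-------+------
1  | Kate  | NULL 
2  | Liam  | 6    
3  | Kate  | NULL 
4  | Bob   | NULL 
6  | Eve   | NULL 
7  | Alice | 16   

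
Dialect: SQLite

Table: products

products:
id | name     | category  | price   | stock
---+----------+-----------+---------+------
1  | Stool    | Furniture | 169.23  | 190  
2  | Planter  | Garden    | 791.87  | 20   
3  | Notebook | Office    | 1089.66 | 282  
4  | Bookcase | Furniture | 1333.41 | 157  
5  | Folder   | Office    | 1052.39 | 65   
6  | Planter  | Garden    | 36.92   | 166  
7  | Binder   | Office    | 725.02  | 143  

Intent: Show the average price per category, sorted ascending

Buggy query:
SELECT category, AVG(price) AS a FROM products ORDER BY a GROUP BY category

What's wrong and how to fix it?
Bug: GROUP BY must precede ORDER BY

Fix: Reorder: SELECT … FROM … GROUP BY … ORDER BY …

Corrected query:
SELECT category, AVG(price) AS a FROM products GROUP BY category ORDER BY a

Result:
category  | a      
----------+--------
Garden    | 414.395
Furniture | 751.32 
Office    | 955.69 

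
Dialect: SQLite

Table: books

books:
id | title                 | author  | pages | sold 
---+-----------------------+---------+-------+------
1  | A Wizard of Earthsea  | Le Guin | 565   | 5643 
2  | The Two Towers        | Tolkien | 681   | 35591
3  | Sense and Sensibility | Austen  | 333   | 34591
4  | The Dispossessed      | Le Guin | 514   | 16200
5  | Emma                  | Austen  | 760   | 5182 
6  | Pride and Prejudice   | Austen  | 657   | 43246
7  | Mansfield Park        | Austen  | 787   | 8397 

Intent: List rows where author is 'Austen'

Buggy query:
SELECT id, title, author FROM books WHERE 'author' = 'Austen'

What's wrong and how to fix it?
Bug: 'author' in single quotes is a string literal, not the column; the comparison is literal-vs-literal and never true

Fix: Reference the column as author without single quotes

Corrected query:
SELECT id, title, author FROM books WHERE author = 'Austen'

Result:
id | title                 | author
---+-----------------------+-------
3  | Sense and Sensibility | Austen
5  | Emma                  | Austen
6  | Pride and Prejudice   | Austen
7  | Mansfield Park        | Austen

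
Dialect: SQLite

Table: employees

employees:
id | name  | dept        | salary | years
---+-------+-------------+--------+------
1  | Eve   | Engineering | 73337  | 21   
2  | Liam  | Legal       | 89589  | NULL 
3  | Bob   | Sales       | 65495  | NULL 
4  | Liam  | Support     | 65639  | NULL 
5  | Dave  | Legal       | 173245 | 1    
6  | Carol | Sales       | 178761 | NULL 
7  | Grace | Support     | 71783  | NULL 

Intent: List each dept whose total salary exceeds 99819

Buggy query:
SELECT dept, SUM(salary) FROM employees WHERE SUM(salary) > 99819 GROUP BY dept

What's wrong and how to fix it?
Bug: Aggregate functions cannot appear in a WHERE clause

Fix: Move the aggregate condition to a HAVING clause

Corrected query:
SELECT dept, SUM(salary) FROM employees GROUP BY dept HAVING SUM(salary) > 99819

Result:
dept    | SUM(salary)
--------+------------
Legal   | 262834     
Sales   | 244256     
Support | 137422     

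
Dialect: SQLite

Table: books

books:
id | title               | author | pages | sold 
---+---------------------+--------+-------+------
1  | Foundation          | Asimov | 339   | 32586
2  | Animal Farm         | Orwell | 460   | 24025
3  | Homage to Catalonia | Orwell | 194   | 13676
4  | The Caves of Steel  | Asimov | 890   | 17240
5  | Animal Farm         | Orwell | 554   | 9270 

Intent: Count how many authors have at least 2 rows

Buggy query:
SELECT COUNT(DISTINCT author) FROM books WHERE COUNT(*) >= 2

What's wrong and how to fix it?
Bug: COUNT(*) cannot appear in WHERE; the per-group count doesn't exist yet

Fix: Group first with HAVING COUNT(*) >= 2, then COUNT the resulting groups

Corrected query:
SELECT COUNT(*) FROM (SELECT author FROM books GROUP BY author HAVING COUNT(*) >= 2)

Result:
COUNT(*)
--------
2       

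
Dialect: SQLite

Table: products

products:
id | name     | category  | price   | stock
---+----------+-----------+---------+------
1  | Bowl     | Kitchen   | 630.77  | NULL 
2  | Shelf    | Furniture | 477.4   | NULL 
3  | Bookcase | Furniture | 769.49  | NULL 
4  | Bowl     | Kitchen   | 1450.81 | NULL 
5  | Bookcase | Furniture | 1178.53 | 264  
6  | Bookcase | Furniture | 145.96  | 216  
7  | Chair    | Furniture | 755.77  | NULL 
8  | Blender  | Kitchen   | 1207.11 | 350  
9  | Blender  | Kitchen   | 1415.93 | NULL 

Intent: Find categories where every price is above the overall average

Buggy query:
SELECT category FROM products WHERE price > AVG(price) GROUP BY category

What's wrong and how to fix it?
Bug: AVG() is an aggregate; it can't sit directly in WHERE

Fix: Use a subquery for AVG and a HAVING MIN(...) filter so the condition holds for every row in the group

Corrected query:
SELECT category FROM products GROUP BY category HAVING MIN(price) > (SELECT AVG(price) FROM products)

Result:
(no rows)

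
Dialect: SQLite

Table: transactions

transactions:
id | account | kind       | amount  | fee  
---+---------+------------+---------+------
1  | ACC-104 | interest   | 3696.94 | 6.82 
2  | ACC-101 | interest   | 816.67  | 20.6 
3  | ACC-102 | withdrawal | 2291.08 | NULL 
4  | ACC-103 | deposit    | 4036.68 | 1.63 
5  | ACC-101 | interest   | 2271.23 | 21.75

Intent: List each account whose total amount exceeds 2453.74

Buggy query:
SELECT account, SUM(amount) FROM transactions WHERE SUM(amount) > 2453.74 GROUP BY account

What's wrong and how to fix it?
Bug: SUM(amount) is an aggregate, but WHERE filters rows before aggregation

Fix: Move the aggregate condition to a HAVING clause

Corrected query:
SELECT account, SUM(amount) FROM transactions GROUP BY account HAVING SUM(amount) > 2453.74

Result:
account | SUM(amount)
--------+------------
ACC-101 | 3087.9     
ACC-103 | 4036.68    
ACC-104 | 3696.94    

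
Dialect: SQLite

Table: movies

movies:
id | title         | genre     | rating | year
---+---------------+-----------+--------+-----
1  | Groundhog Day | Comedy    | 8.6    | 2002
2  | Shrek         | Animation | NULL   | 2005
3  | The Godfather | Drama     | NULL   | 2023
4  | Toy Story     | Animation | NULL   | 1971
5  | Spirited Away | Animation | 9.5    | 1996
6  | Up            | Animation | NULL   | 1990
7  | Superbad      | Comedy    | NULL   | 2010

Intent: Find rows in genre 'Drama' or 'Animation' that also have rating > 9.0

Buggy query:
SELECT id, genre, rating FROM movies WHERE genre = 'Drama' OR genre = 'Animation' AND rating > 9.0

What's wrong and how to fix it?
Bug: AND binds tighter than OR, so this parses as genre = 'Drama' OR (genre = 'Animation' AND rating > 9.0)

Fix: Add parentheses around the OR so the AND applies to both alternatives

Corrected query:
SELECT id, genre, rating FROM movies WHERE (genre = 'Drama' OR genre = 'Animation') AND rating > 9.0

Result:
id | genre     | rating
---+-----------+-------
5  | Animation | 9.5   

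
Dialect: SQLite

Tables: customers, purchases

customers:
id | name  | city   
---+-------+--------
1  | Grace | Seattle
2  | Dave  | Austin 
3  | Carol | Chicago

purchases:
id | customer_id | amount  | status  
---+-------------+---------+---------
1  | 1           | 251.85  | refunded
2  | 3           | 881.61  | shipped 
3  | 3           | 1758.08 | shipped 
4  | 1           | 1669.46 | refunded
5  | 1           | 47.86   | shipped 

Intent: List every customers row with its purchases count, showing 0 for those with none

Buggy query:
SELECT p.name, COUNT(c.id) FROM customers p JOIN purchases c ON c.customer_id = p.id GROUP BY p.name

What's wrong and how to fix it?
Bug: An inner join excludes parents with zero children

Fix: Switch to LEFT JOIN to retain unmatched parent rows

Corrected query:
SELECT p.name, COUNT(c.id) FROM customers p LEFT JOIN purchases c ON c.customer_id = p.id GROUP BY p.name

Result:
name  | COUNT(c.id)
------+------------
Carol | 2          
Dave  | 0          
Grace | 3          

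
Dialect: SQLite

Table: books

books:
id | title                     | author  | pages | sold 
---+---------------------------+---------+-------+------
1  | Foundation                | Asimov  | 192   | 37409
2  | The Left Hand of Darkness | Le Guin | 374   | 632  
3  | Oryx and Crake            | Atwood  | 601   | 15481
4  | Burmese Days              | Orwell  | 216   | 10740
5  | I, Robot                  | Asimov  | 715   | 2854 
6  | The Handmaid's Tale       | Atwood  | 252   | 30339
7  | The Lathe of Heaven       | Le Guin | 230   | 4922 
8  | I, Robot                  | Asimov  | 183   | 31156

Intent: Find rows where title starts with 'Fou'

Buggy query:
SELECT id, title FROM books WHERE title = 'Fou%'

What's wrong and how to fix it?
Bug: Wildcards only work with LIKE; '=' treats '%' as a literal character

Fix: Replace '=' with LIKE so 'Fou%' is treated as a pattern

Corrected query:
SELECT id, title FROM books WHERE title LIKE 'Fou%'

Result:
id | title     
---+-----------
1  | Foundation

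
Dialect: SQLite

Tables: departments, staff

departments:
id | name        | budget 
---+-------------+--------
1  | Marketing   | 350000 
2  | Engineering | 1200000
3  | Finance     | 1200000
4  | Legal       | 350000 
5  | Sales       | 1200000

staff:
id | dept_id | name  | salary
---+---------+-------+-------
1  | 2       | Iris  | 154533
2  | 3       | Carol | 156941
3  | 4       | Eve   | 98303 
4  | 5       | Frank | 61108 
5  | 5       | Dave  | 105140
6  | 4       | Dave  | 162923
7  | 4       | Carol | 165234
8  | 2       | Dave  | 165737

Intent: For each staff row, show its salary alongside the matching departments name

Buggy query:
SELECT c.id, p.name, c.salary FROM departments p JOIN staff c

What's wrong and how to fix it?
Bug: Missing join condition: each staff row is matched to all departments rows instead of just its own

Fix: Specify the join condition linking the foreign key to the parent id

Corrected query:
SELECT c.id, p.name, c.salary FROM departments p JOIN staff c ON c.dept_id = p.id

Result:
id | name        | salary
---+-------------+-------
1  | Engineering | 154533
2  | Finance     | 156941
3  | Legal       | 98303 
4  | Sales       | 61108 
5  | Sales       | 105140
6  | Legal       | 162923
7  | Legal       | 165234
8  | Engineering | 165737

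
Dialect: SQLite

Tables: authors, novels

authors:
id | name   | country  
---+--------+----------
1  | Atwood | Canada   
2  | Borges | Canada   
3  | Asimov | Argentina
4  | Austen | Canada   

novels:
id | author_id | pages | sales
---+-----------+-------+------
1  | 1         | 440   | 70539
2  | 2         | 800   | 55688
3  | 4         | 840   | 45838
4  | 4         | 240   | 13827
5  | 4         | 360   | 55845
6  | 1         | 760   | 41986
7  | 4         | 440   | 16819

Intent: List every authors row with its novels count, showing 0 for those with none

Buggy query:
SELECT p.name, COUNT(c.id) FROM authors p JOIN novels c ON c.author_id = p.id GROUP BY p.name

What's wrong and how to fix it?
Bug: An inner join excludes parents with zero children

Fix: Use LEFT JOIN so parents without children still appear (COUNT(c.id) gives 0)

Corrected query:
SELECT p.name, COUNT(c.id) FROM authors p LEFT JOIN novels c ON c.author_id = p.id GROUP BY p.name

Result:
name   | COUNT(c.id)
-------+------------
Asimov | 0          
Atwood | 2          
Austen | 4          
Borges | 1          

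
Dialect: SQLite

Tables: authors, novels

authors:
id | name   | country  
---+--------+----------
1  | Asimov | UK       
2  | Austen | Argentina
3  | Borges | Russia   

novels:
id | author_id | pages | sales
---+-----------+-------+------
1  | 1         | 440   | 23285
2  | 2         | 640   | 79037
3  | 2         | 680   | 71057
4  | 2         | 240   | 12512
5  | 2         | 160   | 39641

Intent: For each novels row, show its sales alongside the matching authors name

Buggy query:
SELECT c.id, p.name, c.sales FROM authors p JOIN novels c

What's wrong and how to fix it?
Bug: JOIN with no ON clause produces a cartesian product; every novels row pairs with every authors row

Fix: Specify the join condition linking the foreign key to the parent id

Corrected query:
SELECT c.id, p.name, c.sales FROM authors p JOIN novels c ON c.author_id = p.id

Result:
id | name   | sales
---+--------+------
1  | Asimov | 23285
2  | Austen | 79037
3  | Austen | 71057
4  | Austen | 12512
5  | Austen | 39641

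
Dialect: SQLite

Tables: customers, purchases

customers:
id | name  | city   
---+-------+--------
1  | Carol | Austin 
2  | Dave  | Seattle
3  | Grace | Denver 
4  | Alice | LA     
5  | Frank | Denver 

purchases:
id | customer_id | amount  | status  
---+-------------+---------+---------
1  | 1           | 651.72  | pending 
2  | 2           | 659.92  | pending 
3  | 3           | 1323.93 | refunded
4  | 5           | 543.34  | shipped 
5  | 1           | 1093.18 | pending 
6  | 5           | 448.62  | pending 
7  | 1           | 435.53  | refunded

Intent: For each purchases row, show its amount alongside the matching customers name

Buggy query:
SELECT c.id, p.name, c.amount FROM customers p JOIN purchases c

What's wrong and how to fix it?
Bug: Missing join condition: each purchases row is matched to all customers rows instead of just its own

Fix: Specify the join condition linking the foreign key to the parent id

Corrected query:
SELECT c.id, p.name, c.amount FROM customers p JOIN purchases c ON c.customer_id = p.id

Result:
id | name  | amount 
---+-------+--------
1  | Carol | 651.72 
2  | Dave  | 659.92 
3  | Grace | 1323.93
4  | Frank | 543.34 
5  | Carol | 1093.18
6  | Frank | 448.62 
7  | Carol | 435.53 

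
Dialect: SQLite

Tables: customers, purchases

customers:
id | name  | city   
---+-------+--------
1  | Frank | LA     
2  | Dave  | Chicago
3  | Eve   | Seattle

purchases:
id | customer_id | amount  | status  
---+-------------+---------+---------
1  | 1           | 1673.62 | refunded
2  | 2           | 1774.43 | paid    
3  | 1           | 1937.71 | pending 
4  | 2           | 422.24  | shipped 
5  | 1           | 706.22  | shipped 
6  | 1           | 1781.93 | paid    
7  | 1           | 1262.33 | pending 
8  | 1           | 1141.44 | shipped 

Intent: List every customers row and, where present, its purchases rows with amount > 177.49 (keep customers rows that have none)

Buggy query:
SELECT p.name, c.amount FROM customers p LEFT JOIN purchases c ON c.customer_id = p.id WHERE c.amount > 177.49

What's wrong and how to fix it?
Bug: A WHERE condition on the right-hand table after LEFT JOIN drops unmatched parents

Fix: Move the right-table condition into the ON clause so unmatched parents are kept

Corrected query:
SELECT p.name, c.amount FROM customers p LEFT JOIN purchases c ON c.customer_id = p.id AND c.amount > 177.49

Result:
name  | amount 
------+--------
Frank | 706.22 
Frank | 1141.44
Frank | 1262.33
Frank | 1673.62
Frank | 1781.93
Frank | 1937.71
Dave  | 422.24 
Dave  | 1774.43
Eve   | NULL   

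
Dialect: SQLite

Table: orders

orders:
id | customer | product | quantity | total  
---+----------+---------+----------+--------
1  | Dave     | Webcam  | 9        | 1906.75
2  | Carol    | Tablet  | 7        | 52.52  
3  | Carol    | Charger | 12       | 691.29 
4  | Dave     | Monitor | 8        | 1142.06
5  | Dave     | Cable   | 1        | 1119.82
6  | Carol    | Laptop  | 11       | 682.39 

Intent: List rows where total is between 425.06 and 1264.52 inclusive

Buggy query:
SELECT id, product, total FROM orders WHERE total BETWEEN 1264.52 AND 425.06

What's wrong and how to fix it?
Bug: The bounds are reversed; BETWEEN a AND b requires a <= b to match anything

Fix: Swap the bounds so the smaller value comes first

Corrected query:
SELECT id, product, total FROM orders WHERE total BETWEEN 425.06 AND 1264.52

Result:
id | product | total  
---+---------+--------
3  | Charger | 691.29 
4  | Monitor | 1142.06
5  | Cable   | 1119.82
6  | Laptop  | 682.39 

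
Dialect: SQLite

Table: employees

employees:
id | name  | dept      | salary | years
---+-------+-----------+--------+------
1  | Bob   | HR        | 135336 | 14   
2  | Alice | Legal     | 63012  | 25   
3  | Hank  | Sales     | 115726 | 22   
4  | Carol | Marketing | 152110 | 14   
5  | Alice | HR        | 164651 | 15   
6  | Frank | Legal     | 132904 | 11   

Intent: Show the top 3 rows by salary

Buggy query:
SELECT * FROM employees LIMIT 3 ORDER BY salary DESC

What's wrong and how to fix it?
Bug: ORDER BY cannot follow LIMIT; LIMIT is the final clause

Fix: Sort with ORDER BY, then apply LIMIT

Corrected query:
SELECT * FROM employees ORDER BY salary DESC LIMIT 3

Result:
id | name  | dept      | salary | years
---+-------+-----------+--------+------
5  | Alice | HR        | 164651 | 15   
4  | Carol | Marketing | 152110 | 14   
1  | Bob   | HR        | 135336 | 14   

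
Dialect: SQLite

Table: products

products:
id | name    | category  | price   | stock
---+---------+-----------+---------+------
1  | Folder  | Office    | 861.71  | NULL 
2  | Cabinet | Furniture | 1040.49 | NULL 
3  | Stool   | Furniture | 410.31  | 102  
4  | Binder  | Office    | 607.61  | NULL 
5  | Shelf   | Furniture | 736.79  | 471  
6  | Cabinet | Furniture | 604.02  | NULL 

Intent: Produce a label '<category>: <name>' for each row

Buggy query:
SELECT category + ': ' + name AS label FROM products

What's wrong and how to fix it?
Bug: '+' is numeric addition; on text columns SQLite converts them to 0 instead of concatenating

Fix: Use the || operator for string concatenation

Corrected query:
SELECT category || ': ' || name AS label FROM products

Result:
label             
------------------
Office: Folder    
Furniture: Cabinet
Furniture: Stool  
Office: Binder    
Furniture: Shelf  
Furniture: Cabinet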